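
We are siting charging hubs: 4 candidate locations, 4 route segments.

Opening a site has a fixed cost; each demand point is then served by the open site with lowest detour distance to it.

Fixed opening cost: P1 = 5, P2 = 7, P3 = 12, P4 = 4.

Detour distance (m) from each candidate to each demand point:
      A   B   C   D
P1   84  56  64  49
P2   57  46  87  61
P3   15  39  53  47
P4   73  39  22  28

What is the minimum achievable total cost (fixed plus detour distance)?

Open {P3, P4}: assign each demand point to its cheapest open site.
  A→P3 15, B→P3 39, C→P4 22, D→P4 28
  detour distance 104, fixed 16 → total 120.
Compare {P1, P3, P4}: detour distance 104 + fixed 21 = 125.
Compare {P2, P3, P4}: detour distance 104 + fixed 23 = 127.
Compare {P1, P2, P3, P4}: detour distance 104 + fixed 28 = 132.
All other subsets cost ≥ 125. Minimum total cost: 120.

120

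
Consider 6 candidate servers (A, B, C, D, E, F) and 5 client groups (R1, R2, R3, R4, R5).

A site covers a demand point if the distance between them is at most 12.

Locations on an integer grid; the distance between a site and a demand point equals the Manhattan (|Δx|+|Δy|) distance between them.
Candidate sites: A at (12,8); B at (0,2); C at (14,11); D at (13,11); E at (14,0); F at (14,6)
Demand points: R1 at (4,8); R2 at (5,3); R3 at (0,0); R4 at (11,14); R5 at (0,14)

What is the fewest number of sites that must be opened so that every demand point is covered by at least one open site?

2

Coverage sets (demand points within 12 of each site):
  A: {R1, R2, R4}
  B: {R1, R2, R3, R5}
  C: {R4}
  D: {R1, R4}
  E: {R2}
  F: {R1, R2, R4}
No single site covers all 5 demand points.
But {A, B} covers everything, so the minimum is 2.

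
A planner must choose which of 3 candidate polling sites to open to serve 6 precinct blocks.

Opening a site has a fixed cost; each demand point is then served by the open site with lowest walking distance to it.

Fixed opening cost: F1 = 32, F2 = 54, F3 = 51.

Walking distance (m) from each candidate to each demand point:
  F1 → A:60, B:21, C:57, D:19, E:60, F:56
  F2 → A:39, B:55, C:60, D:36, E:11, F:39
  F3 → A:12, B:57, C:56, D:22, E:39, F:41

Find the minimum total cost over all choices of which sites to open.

Open {F1, F3}: assign each demand point to its cheapest open site.
  A→F3 12, B→F1 21, C→F3 56, D→F1 19, E→F3 39, F→F3 41
  walking distance 188, fixed 83 → total 271.
Compare {F1, F2}: walking distance 186 + fixed 86 = 272.
Compare {F3}: walking distance 227 + fixed 51 = 278.
Compare {F2}: walking distance 240 + fixed 54 = 294.
All other subsets cost ≥ 272. Minimum total cost: 271.

271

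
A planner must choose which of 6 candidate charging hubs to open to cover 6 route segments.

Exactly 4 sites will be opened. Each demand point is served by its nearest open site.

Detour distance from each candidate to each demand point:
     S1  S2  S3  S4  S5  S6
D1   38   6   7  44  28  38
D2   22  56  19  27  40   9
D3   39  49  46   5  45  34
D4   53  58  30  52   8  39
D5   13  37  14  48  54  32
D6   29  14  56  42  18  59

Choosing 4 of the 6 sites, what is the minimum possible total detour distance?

57

Open {D1, D2, D3, D4}.
  S1→D2 22, S2→D1 6, S3→D1 7, S4→D3 5, S5→D4 8, S6→D2 9  ⇒ total 57.
Compare {D1, D2, D3, D6}: total 67.
Compare {D1, D2, D3, D5}: total 68.
No size-4 selection does better; minimum is 57.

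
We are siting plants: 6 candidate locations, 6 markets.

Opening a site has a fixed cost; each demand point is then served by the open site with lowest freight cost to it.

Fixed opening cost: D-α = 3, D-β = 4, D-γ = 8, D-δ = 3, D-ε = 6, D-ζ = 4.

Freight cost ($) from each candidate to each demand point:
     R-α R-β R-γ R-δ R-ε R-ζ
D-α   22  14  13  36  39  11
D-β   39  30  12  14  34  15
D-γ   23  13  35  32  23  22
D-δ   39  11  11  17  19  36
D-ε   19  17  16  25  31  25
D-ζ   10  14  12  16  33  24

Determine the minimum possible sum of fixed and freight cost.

88

Open {D-α, D-δ, D-ζ}: assign each demand point to its cheapest open site.
  R-α→D-ζ 10, R-β→D-δ 11, R-γ→D-δ 11, R-δ→D-ζ 16, R-ε→D-δ 19, R-ζ→D-α 11
  freight cost 78, fixed 10 → total 88.
Compare {D-α, D-β, D-δ, D-ζ}: freight cost 76 + fixed 14 = 90.
Compare {D-β, D-δ, D-ζ}: freight cost 80 + fixed 11 = 91.
Compare {D-α, D-δ, D-ε, D-ζ}: freight cost 78 + fixed 16 = 94.
All other subsets cost ≥ 90. Minimum total cost: 88.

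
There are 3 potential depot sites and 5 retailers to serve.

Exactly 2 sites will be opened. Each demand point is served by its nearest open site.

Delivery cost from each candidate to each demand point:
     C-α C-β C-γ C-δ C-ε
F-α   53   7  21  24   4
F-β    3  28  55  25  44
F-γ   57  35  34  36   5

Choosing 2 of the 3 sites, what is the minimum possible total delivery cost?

59

Open {F-α, F-β}.
  C-α→F-β 3, C-β→F-α 7, C-γ→F-α 21, C-δ→F-α 24, C-ε→F-α 4  ⇒ total 59.
Compare {F-β, F-γ}: total 95.
Compare {F-α, F-γ}: total 109.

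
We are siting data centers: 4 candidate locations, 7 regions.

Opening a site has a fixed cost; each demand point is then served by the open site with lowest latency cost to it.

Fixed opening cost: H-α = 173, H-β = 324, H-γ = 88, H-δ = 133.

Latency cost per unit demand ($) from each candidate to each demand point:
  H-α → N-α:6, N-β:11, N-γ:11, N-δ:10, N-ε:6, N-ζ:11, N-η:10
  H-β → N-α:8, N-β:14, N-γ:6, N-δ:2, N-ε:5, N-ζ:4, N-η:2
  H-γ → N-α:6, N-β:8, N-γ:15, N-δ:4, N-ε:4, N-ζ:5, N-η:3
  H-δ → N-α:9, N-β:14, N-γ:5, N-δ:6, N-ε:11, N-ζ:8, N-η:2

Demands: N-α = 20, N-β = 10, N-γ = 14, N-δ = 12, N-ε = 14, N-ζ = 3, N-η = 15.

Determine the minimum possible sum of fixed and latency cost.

640

Open {H-γ, H-δ}: assign each demand point to its cheapest open site.
  N-α→H-γ 20×6=120, N-β→H-γ 10×8=80, N-γ→H-δ 14×5=70, N-δ→H-γ 12×4=48, N-ε→H-γ 14×4=56, N-ζ→H-γ 3×5=15, N-η→H-δ 15×2=30
  latency cost 419, fixed 221 → total 640.
Compare {H-γ}: latency cost 574 + fixed 88 = 662.
Compare {H-α, H-γ}: latency cost 518 + fixed 261 = 779.
Compare {H-δ}: latency cost 670 + fixed 133 = 803.
All other subsets cost ≥ 662. Minimum total cost: 640.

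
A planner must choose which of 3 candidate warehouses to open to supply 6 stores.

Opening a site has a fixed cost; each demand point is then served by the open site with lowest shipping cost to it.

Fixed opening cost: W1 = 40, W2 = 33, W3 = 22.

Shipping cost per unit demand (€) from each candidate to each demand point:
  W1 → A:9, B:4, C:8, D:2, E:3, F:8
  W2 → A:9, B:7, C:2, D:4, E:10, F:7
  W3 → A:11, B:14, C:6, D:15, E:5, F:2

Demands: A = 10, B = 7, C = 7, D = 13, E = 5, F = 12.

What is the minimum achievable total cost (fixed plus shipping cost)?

Open {W1, W3}: assign each demand point to its cheapest open site.
  A→W1 10×9=90, B→W1 7×4=28, C→W3 7×6=42, D→W1 13×2=26, E→W1 5×3=15, F→W3 12×2=24
  shipping cost 225, fixed 62 → total 287.
Compare {W1, W2, W3}: shipping cost 197 + fixed 95 = 292.
Compare {W2, W3}: shipping cost 254 + fixed 55 = 309.
Compare {W1, W2}: shipping cost 257 + fixed 73 = 330.
All other subsets cost ≥ 292. Minimum total cost: 287.

287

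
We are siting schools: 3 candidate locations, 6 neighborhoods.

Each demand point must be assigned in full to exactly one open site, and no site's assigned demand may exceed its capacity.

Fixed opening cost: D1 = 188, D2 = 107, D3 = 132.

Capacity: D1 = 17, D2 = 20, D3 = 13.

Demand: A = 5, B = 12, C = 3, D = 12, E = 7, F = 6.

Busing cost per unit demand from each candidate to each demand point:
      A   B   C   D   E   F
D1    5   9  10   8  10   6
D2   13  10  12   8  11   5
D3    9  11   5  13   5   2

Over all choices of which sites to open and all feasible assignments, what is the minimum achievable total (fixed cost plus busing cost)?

736

Open {D1, D2, D3}; cheapest assignment that respects the capacities:
  D1 (cap 17, load 17): A, B — cost 5×5 + 12×9 = 133
  D2 (cap 20, load 18): D, F — cost 12×8 + 6×5 = 126
  D3 (cap 13, load 10): C, E — cost 3×5 + 7×5 = 50
  Shipping 309, fixed 427 → total 736.
  Any other capacity-feasible assignment to {D1, D2, D3} ships for at least 309.
Total demand is 45 and no other set of sites has combined capacity ≥ 45, so {D1, D2, D3} is the only feasible choice of open sites. Minimum: 736.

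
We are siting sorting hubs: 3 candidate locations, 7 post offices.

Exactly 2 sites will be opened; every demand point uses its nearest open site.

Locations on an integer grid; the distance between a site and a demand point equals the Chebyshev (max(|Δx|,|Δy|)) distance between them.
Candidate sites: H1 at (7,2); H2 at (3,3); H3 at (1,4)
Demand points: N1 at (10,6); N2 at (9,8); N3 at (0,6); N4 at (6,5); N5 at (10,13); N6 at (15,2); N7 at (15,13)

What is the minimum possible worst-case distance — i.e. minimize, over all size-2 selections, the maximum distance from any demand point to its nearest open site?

11

Open {H1, H2}.
  Farthest demand point is N7 at distance 11 (to H1); all others are ≤ 11.
With {H1, H3} the worst case is 11.
With {H2, H3} the worst case is 12.
No size-2 selection achieves below 11.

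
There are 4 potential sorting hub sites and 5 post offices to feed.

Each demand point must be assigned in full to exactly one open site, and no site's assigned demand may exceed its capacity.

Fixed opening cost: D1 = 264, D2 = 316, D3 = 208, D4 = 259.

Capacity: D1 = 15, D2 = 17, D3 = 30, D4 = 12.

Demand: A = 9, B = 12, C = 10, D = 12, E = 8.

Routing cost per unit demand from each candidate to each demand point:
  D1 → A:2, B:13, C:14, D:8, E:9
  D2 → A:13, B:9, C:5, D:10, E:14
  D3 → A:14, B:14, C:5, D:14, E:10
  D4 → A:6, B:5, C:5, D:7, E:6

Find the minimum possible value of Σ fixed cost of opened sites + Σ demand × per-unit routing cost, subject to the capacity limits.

Open {D1, D3, D4}; cheapest assignment that respects the capacities:
  D1 (cap 15, load 9): A — cost 9×2 = 18
  D3 (cap 30, load 30): C, D, E — cost 10×5 + 12×14 + 8×10 = 298
  D4 (cap 12, load 12): B — cost 12×5 = 60
  Shipping 376, fixed 731 → total 1107.
  Any other capacity-feasible assignment to {D1, D3, D4} ships for at least 376.
Compare {D1, D2, D3}: its best feasible assignment gives total 1212.
Compare {D2, D3, D4}: its best feasible assignment gives total 1219.
Every other set of open sites that can feasibly serve all demand totals ≥ 1212 even under its best assignment. Minimum: 1107.

1107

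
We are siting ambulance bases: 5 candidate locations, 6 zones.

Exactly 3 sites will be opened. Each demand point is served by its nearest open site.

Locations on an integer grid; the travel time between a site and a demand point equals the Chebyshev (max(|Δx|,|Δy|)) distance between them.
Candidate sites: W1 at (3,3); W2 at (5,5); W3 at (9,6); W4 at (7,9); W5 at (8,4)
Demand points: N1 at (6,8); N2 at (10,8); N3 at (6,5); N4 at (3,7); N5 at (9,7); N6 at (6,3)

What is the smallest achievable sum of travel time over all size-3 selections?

Open {W2, W3, W4}.
  N1→W4 1, N2→W3 2, N3→W2 1, N4→W2 2, N5→W3 1, N6→W2 2  ⇒ total 9.
Compare {W1, W2, W3}: total 11.
Compare {W1, W2, W4}: total 11.
No size-3 selection does better; minimum is 9.

9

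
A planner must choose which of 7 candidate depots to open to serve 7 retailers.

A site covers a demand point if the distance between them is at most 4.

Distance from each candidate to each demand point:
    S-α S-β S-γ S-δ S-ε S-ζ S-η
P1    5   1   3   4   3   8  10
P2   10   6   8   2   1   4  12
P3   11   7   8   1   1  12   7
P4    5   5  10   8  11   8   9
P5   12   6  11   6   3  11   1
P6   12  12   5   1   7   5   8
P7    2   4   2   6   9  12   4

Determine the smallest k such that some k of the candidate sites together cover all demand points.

Coverage sets (demand points within 4 of each site):
  P1: {S-β, S-γ, S-δ, S-ε}
  P2: {S-δ, S-ε, S-ζ}
  P3: {S-δ, S-ε}
  P4: {}
  P5: {S-ε, S-η}
  P6: {S-δ}
  P7: {S-α, S-β, S-γ, S-η}
No single site covers all 7 demand points.
But {P2, P7} covers everything, so the minimum is 2.

2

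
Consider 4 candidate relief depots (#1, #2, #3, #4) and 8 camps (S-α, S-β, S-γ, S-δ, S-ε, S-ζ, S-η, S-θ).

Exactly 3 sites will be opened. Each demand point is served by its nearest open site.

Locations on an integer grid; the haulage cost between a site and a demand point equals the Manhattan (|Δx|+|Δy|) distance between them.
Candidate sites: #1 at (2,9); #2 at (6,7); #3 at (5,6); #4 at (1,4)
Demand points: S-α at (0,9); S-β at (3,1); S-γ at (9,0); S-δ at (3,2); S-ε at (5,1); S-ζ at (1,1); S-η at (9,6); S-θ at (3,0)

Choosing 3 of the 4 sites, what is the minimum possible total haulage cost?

Open {#1, #3, #4}.
  S-α→#1 2, S-β→#4 5, S-γ→#3 10, S-δ→#4 4, S-ε→#3 5, S-ζ→#4 3, S-η→#3 4, S-θ→#4 6  ⇒ total 39.
Compare {#1, #2, #4}: total 41.
Compare {#2, #3, #4}: total 43.
No size-3 selection does better; minimum is 39.

39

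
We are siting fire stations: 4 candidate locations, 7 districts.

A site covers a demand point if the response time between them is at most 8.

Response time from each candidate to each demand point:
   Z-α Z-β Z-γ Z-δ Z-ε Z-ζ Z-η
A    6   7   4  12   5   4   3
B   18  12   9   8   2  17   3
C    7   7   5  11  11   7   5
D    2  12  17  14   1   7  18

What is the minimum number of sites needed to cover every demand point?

Coverage sets (demand points within 8 of each site):
  A: {Z-α, Z-β, Z-γ, Z-ε, Z-ζ, Z-η}
  B: {Z-δ, Z-ε, Z-η}
  C: {Z-α, Z-β, Z-γ, Z-ζ, Z-η}
  D: {Z-α, Z-ε, Z-ζ}
No single site covers all 7 demand points.
But {A, B} covers everything, so the minimum is 2.

2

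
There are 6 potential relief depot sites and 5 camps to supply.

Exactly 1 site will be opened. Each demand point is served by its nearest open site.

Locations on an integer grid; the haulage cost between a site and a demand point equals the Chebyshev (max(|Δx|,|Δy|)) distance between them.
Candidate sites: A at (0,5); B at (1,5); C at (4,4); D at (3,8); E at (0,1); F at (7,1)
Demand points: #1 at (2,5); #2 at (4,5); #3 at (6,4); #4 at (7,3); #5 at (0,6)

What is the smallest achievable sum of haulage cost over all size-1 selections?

12

Open {C}.
  #1→C 2, #2→C 1, #3→C 2, #4→C 3, #5→C 4  ⇒ total 12.
Compare {B}: total 16.
Compare {D}: total 18.
No size-1 selection does better; minimum is 12.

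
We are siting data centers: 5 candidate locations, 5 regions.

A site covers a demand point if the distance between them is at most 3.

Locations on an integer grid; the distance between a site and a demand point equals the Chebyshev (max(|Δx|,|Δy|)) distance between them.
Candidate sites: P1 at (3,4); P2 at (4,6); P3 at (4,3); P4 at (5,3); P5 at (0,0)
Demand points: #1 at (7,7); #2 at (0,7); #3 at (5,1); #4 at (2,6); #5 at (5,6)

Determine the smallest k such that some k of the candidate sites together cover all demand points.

2

Coverage sets (demand points within 3 of each site):
  P1: {#2, #3, #4, #5}
  P2: {#1, #4, #5}
  P3: {#3, #4, #5}
  P4: {#3, #4, #5}
  P5: {}
No single site covers all 5 demand points.
But {P1, P2} covers everything, so the minimum is 2.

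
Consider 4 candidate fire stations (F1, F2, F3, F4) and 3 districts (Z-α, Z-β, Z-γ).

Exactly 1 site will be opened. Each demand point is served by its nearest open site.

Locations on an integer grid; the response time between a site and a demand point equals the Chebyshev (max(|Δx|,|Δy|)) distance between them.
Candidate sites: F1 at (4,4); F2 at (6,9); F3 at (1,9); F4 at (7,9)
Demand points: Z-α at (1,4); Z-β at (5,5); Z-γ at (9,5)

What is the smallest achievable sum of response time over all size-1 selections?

Open {F1}.
  Z-α→F1 3, Z-β→F1 1, Z-γ→F1 5  ⇒ total 9.
Compare {F2}: total 13.
Compare {F4}: total 14.
No size-1 selection does better; minimum is 9.

9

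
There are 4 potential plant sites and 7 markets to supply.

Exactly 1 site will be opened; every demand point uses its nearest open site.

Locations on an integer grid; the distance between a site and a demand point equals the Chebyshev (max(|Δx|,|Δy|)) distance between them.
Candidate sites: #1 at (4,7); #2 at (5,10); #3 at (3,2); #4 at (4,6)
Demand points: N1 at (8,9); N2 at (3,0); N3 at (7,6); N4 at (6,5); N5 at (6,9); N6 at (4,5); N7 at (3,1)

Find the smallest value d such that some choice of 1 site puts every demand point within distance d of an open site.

Open {#4}.
  Farthest demand point is N2 at distance 6 (to #4); all others are ≤ 6.
With {#1} the worst case is 7.
With {#3} the worst case is 7.
No size-1 selection achieves below 6.

6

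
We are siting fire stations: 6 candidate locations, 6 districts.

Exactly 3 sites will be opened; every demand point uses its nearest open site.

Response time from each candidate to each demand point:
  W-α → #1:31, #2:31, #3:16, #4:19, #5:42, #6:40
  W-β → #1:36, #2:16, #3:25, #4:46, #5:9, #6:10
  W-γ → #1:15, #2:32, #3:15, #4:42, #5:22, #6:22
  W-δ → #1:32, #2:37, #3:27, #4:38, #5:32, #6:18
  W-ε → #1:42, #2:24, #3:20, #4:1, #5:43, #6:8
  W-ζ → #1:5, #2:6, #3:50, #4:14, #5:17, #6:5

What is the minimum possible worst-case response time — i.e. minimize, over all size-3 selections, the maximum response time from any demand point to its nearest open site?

15

Open {W-β, W-γ, W-ζ}.
  Farthest demand point is #3 at response time 15 (to W-γ); all others are ≤ 15.
With {W-α, W-β, W-ζ} the worst case is 16.
With {W-β, W-γ, W-ε} the worst case is 16.
No size-3 selection achieves below 15.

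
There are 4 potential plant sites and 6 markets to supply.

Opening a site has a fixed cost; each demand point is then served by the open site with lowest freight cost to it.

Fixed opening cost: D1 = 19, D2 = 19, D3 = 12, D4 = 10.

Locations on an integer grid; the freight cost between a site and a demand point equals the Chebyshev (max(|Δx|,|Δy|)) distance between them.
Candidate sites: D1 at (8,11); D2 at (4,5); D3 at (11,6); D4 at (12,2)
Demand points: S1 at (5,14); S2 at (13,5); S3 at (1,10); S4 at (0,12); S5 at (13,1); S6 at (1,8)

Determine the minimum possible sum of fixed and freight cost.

Open {D2, D4}: assign each demand point to its cheapest open site.
  S1→D2 9, S2→D4 3, S3→D2 5, S4→D2 7, S5→D4 1, S6→D2 3
  freight cost 28, fixed 29 → total 57.
Compare {D3}: freight cost 46 + fixed 12 = 58.
Compare {D1, D4}: freight cost 29 + fixed 29 = 58.
Compare {D1}: freight cost 41 + fixed 19 = 60.
All other subsets cost ≥ 58. Minimum total cost: 57.

57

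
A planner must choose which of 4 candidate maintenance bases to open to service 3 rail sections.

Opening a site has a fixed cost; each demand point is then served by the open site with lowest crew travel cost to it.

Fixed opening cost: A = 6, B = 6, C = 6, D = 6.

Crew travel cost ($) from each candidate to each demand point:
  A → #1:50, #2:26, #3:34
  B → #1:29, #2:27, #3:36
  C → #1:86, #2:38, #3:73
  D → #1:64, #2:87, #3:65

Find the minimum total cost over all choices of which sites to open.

Open {B}: assign each demand point to its cheapest open site.
  #1→B 29, #2→B 27, #3→B 36
  crew travel cost 92, fixed 6 → total 98.
Compare {A, B}: crew travel cost 89 + fixed 12 = 101.
Compare {B, C}: crew travel cost 92 + fixed 12 = 104.
Compare {B, D}: crew travel cost 92 + fixed 12 = 104.
All other subsets cost ≥ 101. Minimum total cost: 98.

98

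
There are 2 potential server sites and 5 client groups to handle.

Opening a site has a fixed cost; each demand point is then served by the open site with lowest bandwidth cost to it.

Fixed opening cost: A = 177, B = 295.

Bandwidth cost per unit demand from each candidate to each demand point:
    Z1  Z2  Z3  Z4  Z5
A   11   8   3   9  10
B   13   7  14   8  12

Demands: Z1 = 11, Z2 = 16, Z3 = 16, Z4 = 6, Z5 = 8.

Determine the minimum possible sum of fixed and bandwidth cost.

Open {A}: assign each demand point to its cheapest open site.
  Z1→A 11×11=121, Z2→A 16×8=128, Z3→A 16×3=48, Z4→A 6×9=54, Z5→A 8×10=80
  bandwidth cost 431, fixed 177 → total 608.
Compare {A, B}: bandwidth cost 409 + fixed 472 = 881.
Compare {B}: bandwidth cost 623 + fixed 295 = 918.

608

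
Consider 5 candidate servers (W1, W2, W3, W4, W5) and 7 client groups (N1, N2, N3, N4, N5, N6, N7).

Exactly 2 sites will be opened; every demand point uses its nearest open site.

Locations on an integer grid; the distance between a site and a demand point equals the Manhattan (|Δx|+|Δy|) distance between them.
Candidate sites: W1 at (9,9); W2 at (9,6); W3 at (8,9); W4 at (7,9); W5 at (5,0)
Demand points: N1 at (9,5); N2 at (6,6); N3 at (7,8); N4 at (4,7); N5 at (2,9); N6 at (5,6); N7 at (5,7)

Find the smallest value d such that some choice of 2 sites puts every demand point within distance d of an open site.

5

Open {W1, W4}.
  Farthest demand point is N4 at distance 5 (to W4); all others are ≤ 5.
With {W2, W4} the worst case is 5.
With {W3, W4} the worst case is 5.
No size-2 selection achieves below 5.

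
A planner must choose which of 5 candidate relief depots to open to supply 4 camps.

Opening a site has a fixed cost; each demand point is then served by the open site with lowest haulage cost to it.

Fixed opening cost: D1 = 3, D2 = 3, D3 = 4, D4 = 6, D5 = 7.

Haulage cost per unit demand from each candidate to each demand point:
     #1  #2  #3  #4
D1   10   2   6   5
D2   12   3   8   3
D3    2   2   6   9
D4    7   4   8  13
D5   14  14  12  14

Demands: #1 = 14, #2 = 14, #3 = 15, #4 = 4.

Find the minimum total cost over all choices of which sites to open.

Open {D2, D3}: assign each demand point to its cheapest open site.
  #1→D3 14×2=28, #2→D3 14×2=28, #3→D3 15×6=90, #4→D2 4×3=12
  haulage cost 158, fixed 7 → total 165.
Compare {D1, D2, D3}: haulage cost 158 + fixed 10 = 168.
Compare {D2, D3, D4}: haulage cost 158 + fixed 13 = 171.
Compare {D2, D3, D5}: haulage cost 158 + fixed 14 = 172.
All other subsets cost ≥ 168. Minimum total cost: 165.

165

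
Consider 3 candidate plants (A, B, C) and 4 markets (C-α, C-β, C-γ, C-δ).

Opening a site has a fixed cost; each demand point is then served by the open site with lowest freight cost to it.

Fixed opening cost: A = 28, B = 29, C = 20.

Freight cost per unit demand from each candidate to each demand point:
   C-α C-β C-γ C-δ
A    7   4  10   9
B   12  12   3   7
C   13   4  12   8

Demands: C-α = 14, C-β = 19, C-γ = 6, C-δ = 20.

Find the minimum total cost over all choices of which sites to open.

Open {A, B}: assign each demand point to its cheapest open site.
  C-α→A 14×7=98, C-β→A 19×4=76, C-γ→B 6×3=18, C-δ→B 20×7=140
  freight cost 332, fixed 57 → total 389.
Compare {A, B, C}: freight cost 332 + fixed 77 = 409.
Compare {A}: freight cost 414 + fixed 28 = 442.
Compare {A, C}: freight cost 394 + fixed 48 = 442.
All other subsets cost ≥ 409. Minimum total cost: 389.

389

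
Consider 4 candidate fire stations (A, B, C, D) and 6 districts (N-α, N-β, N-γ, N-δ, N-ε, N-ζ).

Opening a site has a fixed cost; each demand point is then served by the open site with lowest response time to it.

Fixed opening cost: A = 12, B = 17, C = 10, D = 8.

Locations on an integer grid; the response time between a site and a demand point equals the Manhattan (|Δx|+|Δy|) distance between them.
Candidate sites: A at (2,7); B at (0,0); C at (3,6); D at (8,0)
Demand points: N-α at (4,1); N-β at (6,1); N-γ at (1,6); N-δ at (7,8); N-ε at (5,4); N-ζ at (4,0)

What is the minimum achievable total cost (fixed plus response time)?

42

Open {C, D}: assign each demand point to its cheapest open site.
  N-α→D 5, N-β→D 3, N-γ→C 2, N-δ→C 6, N-ε→C 4, N-ζ→D 4
  response time 24, fixed 18 → total 42.
Compare {C}: response time 33 + fixed 10 = 43.
Compare {A, D}: response time 26 + fixed 20 = 46.
Compare {D}: response time 41 + fixed 8 = 49.
All other subsets cost ≥ 43. Minimum total cost: 42.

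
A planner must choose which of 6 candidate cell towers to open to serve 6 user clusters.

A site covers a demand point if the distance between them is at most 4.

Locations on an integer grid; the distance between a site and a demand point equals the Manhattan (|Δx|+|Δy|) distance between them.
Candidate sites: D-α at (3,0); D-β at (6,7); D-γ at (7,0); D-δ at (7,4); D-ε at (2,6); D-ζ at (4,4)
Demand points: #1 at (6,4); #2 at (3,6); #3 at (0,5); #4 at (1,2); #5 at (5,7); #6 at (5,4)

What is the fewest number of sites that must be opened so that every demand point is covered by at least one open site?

3

Coverage sets (demand points within 4 of each site):
  D-α: {#4}
  D-β: {#1, #2, #5, #6}
  D-γ: {}
  D-δ: {#1, #6}
  D-ε: {#2, #3, #5}
  D-ζ: {#1, #2, #5, #6}
No 2 sites suffice: every size-2 union leaves at least one demand point uncovered.
But {D-α, D-β, D-ε} covers everything, so the minimum is 3.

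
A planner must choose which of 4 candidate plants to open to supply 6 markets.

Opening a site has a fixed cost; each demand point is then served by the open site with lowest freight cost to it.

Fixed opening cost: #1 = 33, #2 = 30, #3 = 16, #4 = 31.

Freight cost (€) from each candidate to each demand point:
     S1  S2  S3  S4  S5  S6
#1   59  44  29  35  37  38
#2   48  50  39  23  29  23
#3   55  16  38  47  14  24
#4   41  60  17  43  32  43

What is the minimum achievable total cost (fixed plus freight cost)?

202

Open {#3, #4}: assign each demand point to its cheapest open site.
  S1→#4 41, S2→#3 16, S3→#4 17, S4→#4 43, S5→#3 14, S6→#3 24
  freight cost 155, fixed 47 → total 202.
Compare {#2, #3}: freight cost 162 + fixed 46 = 208.
Compare {#3}: freight cost 194 + fixed 16 = 210.
Compare {#2, #3, #4}: freight cost 134 + fixed 77 = 211.
All other subsets cost ≥ 208. Minimum total cost: 202.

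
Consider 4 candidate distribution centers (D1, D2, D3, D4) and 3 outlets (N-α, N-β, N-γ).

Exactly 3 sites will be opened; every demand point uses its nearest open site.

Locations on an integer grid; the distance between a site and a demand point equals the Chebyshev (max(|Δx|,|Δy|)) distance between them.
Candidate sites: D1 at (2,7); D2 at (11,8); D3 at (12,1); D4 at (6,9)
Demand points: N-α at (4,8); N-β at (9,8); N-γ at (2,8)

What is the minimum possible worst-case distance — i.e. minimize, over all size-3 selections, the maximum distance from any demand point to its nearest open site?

Open {D1, D2, D3}.
  Farthest demand point is N-α at distance 2 (to D1); all others are ≤ 2.
With {D1, D2, D4} the worst case is 2.
With {D1, D3, D4} the worst case is 3.
No size-3 selection achieves below 2.

2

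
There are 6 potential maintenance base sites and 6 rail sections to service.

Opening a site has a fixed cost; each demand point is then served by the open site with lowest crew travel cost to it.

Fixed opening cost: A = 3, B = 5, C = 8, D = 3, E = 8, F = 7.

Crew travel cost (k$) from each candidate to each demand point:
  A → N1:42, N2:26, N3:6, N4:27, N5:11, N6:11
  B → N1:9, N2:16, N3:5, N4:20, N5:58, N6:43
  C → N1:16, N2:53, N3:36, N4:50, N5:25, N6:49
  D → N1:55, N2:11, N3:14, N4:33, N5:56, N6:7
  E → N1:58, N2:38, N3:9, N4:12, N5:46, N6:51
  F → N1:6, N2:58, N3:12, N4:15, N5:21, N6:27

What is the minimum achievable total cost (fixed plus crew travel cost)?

69

Open {A, D, F}: assign each demand point to its cheapest open site.
  N1→F 6, N2→D 11, N3→A 6, N4→F 15, N5→A 11, N6→D 7
  crew travel cost 56, fixed 13 → total 69.
Compare {A, B, D, F}: crew travel cost 55 + fixed 18 = 73.
Compare {A, B, D}: crew travel cost 63 + fixed 11 = 74.
Compare {A, B, D, E}: crew travel cost 55 + fixed 19 = 74.
All other subsets cost ≥ 73. Minimum total cost: 69.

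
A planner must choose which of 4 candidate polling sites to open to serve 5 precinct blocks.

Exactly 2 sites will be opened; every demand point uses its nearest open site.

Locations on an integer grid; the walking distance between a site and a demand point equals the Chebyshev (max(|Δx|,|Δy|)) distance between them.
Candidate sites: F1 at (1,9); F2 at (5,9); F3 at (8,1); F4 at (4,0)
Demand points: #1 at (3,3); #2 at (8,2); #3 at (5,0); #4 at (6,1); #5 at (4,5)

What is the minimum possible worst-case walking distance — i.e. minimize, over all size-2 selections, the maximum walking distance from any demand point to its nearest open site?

Open {F1, F4}.
  Farthest demand point is #2 at walking distance 4 (to F4); all others are ≤ 4.
With {F2, F4} the worst case is 4.
With {F3, F4} the worst case is 4.
No size-2 selection achieves below 4.

4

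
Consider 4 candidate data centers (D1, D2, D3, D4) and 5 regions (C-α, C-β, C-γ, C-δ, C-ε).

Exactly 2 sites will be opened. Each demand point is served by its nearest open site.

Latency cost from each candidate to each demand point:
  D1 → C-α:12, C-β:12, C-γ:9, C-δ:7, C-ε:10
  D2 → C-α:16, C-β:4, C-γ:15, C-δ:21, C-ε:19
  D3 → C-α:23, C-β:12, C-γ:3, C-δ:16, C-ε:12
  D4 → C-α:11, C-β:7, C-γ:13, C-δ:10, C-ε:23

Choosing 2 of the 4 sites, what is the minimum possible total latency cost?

42

Open {D1, D2}.
  C-α→D1 12, C-β→D2 4, C-γ→D1 9, C-δ→D1 7, C-ε→D1 10  ⇒ total 42.
Compare {D3, D4}: total 43.
Compare {D1, D3}: total 44.
No size-2 selection does better; minimum is 42.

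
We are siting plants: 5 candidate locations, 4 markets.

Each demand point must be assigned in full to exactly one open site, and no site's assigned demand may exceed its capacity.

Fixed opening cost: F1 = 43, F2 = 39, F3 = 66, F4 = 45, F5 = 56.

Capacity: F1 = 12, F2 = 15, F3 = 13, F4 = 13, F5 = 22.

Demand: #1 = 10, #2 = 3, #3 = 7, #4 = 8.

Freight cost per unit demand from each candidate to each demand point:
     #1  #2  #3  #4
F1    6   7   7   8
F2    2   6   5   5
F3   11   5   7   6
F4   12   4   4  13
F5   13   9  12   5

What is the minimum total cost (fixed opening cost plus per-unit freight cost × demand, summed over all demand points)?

240

Open {F2, F4, F5}; cheapest assignment that respects the capacities:
  F2 (cap 15, load 10): #1 — cost 10×2 = 20
  F4 (cap 13, load 10): #2, #3 — cost 3×4 + 7×4 = 40
  F5 (cap 22, load 8): #4 — cost 8×5 = 40
  Shipping 100, fixed 140 → total 240.
  Any other capacity-feasible assignment to {F2, F4, F5} ships for at least 100.
Compare {F1, F2, F4}: its best feasible assignment gives total 251.
Compare {F2, F5}: its best feasible assignment gives total 257.
Every other set of open sites that can feasibly serve all demand totals ≥ 251 even under its best assignment. Minimum: 240.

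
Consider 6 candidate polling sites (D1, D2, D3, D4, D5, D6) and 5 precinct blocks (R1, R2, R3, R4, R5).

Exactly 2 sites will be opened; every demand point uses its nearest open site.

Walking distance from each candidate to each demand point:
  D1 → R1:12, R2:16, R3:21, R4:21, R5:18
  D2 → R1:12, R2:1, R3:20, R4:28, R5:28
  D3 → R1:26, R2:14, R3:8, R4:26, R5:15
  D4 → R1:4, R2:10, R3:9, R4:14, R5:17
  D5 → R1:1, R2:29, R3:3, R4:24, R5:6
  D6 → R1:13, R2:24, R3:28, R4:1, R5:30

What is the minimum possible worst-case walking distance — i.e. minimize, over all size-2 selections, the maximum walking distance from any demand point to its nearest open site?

14

Open {D4, D5}.
  Farthest demand point is R4 at walking distance 14 (to D4); all others are ≤ 14.
With {D3, D4} the worst case is 15.
With {D3, D6} the worst case is 15.
No size-2 selection achieves below 14.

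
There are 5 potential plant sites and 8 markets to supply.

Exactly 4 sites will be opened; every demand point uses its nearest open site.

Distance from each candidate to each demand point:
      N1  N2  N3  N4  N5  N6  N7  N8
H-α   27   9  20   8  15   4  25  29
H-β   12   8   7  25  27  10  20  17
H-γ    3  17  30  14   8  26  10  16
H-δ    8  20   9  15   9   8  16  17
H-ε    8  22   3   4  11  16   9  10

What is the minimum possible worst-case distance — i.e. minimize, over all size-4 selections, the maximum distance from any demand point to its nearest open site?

10

Open {H-α, H-β, H-γ, H-ε}.
  Farthest demand point is N8 at distance 10 (to H-ε); all others are ≤ 10.
With {H-α, H-β, H-δ, H-ε} the worst case is 10.
With {H-α, H-γ, H-δ, H-ε} the worst case is 10.
No size-4 selection achieves below 10.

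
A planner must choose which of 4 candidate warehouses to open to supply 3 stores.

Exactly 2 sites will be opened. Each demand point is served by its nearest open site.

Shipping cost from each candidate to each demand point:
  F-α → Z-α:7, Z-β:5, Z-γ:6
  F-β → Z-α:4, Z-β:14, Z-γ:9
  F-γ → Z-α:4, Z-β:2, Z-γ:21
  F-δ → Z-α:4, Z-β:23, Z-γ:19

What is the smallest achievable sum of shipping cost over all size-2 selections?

12

Open {F-α, F-γ}.
  Z-α→F-γ 4, Z-β→F-γ 2, Z-γ→F-α 6  ⇒ total 12.
Compare {F-α, F-β}: total 15.
Compare {F-α, F-δ}: total 15.
No size-2 selection does better; minimum is 12.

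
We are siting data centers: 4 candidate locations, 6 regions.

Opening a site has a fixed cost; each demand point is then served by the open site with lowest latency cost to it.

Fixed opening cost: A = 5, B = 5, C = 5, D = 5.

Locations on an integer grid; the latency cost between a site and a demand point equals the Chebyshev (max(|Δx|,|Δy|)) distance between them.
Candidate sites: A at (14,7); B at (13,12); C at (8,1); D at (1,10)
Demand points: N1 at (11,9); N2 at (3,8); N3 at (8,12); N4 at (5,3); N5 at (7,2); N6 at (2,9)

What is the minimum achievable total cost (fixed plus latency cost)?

Open {B, C, D}: assign each demand point to its cheapest open site.
  N1→B 3, N2→D 2, N3→B 5, N4→C 3, N5→C 1, N6→D 1
  latency cost 15, fixed 15 → total 30.
Compare {A, C, D}: latency cost 16 + fixed 15 = 31.
Compare {C, D}: latency cost 22 + fixed 10 = 32.
Compare {A, B, C, D}: latency cost 15 + fixed 20 = 35.
All other subsets cost ≥ 31. Minimum total cost: 30.

30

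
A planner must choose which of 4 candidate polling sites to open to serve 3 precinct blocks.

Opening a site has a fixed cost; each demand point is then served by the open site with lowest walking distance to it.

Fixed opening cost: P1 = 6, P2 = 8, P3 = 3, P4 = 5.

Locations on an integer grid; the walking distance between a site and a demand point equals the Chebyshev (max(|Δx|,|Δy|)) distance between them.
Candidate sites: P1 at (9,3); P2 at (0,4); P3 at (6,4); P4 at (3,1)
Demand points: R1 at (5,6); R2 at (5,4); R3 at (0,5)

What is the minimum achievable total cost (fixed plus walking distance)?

12

Open {P3}: assign each demand point to its cheapest open site.
  R1→P3 2, R2→P3 1, R3→P3 6
  walking distance 9, fixed 3 → total 12.
Compare {P2, P3}: walking distance 4 + fixed 11 = 15.
Compare {P3, P4}: walking distance 7 + fixed 8 = 15.
Compare {P4}: walking distance 12 + fixed 5 = 17.
All other subsets cost ≥ 15. Minimum total cost: 12.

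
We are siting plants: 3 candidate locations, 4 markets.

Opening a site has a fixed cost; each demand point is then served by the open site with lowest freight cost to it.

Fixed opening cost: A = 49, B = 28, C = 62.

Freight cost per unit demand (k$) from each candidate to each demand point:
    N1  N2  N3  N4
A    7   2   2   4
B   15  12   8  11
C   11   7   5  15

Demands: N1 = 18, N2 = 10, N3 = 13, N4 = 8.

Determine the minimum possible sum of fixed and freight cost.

Open {A}: assign each demand point to its cheapest open site.
  N1→A 18×7=126, N2→A 10×2=20, N3→A 13×2=26, N4→A 8×4=32
  freight cost 204, fixed 49 → total 253.
Compare {A, B}: freight cost 204 + fixed 77 = 281.
Compare {A, C}: freight cost 204 + fixed 111 = 315.
Compare {A, B, C}: freight cost 204 + fixed 139 = 343.
All other subsets cost ≥ 281. Minimum total cost: 253.

253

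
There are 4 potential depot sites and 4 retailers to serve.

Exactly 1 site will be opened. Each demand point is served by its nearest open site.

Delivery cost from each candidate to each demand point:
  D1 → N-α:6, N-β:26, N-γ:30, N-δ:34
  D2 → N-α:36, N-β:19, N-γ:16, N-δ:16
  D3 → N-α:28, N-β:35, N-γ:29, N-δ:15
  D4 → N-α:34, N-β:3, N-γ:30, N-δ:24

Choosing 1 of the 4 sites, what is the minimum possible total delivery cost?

Open {D2}.
  N-α→D2 36, N-β→D2 19, N-γ→D2 16, N-δ→D2 16  ⇒ total 87.
Compare {D4}: total 91.
Compare {D1}: total 96.
No size-1 selection does better; minimum is 87.

87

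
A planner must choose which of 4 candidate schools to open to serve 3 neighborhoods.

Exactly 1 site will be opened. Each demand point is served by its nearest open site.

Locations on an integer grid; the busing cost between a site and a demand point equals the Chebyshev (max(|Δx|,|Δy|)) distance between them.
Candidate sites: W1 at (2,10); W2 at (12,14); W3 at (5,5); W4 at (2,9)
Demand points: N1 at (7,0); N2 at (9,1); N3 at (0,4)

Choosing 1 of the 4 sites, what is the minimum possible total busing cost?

14

Open {W3}.
  N1→W3 5, N2→W3 4, N3→W3 5  ⇒ total 14.
Compare {W4}: total 22.
Compare {W1}: total 25.
No size-1 selection does better; minimum is 14.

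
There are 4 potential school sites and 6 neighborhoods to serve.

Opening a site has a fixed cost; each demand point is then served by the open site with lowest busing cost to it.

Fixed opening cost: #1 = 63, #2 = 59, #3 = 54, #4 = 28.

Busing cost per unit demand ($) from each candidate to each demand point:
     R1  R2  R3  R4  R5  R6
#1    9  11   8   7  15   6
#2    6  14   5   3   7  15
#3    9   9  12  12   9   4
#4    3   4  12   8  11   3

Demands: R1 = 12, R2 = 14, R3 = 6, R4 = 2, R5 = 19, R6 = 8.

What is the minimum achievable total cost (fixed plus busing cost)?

Open {#2, #4}: assign each demand point to its cheapest open site.
  R1→#4 12×3=36, R2→#4 14×4=56, R3→#2 6×5=30, R4→#2 2×3=6, R5→#2 19×7=133, R6→#4 8×3=24
  busing cost 285, fixed 87 → total 372.
Compare {#2, #3, #4}: busing cost 285 + fixed 141 = 426.
Compare {#1, #2, #4}: busing cost 285 + fixed 150 = 435.
Compare {#4}: busing cost 413 + fixed 28 = 441.
All other subsets cost ≥ 426. Minimum total cost: 372.

372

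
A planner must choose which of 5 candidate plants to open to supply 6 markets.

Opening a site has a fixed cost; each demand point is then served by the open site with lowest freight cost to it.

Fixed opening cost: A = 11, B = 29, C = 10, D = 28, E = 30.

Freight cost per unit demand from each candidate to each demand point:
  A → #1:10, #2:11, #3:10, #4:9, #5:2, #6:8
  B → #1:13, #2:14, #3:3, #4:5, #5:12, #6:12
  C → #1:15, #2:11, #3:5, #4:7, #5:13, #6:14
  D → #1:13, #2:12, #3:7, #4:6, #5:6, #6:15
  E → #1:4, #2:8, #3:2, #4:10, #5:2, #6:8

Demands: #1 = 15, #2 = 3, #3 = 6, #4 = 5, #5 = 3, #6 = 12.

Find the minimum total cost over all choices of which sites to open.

273

Open {C, E}: assign each demand point to its cheapest open site.
  #1→E 15×4=60, #2→E 3×8=24, #3→E 6×2=12, #4→C 5×7=35, #5→E 3×2=6, #6→E 12×8=96
  freight cost 233, fixed 40 → total 273.
Compare {E}: freight cost 248 + fixed 30 = 278.
Compare {B, E}: freight cost 223 + fixed 59 = 282.
Compare {A, E}: freight cost 243 + fixed 41 = 284.
All other subsets cost ≥ 278. Minimum total cost: 273.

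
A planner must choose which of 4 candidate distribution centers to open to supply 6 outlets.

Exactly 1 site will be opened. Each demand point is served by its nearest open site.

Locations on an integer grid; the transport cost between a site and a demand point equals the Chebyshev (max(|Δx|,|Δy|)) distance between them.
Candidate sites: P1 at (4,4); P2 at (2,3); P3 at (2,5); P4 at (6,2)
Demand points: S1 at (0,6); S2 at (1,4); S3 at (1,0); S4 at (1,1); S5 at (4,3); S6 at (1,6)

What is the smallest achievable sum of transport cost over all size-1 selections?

Open {P2}.
  S1→P2 3, S2→P2 1, S3→P2 3, S4→P2 2, S5→P2 2, S6→P2 3  ⇒ total 14.
Compare {P3}: total 15.
Compare {P1}: total 18.
No size-1 selection does better; minimum is 14.

14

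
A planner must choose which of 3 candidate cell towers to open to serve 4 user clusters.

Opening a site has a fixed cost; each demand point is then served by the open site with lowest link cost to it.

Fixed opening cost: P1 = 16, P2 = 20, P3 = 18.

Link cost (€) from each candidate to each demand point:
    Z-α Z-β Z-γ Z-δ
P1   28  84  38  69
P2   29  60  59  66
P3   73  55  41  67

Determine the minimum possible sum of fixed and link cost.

222

Open {P1, P3}: assign each demand point to its cheapest open site.
  Z-α→P1 28, Z-β→P3 55, Z-γ→P1 38, Z-δ→P3 67
  link cost 188, fixed 34 → total 222.
Compare {P1, P2}: link cost 192 + fixed 36 = 228.
Compare {P2, P3}: link cost 191 + fixed 38 = 229.
Compare {P2}: link cost 214 + fixed 20 = 234.
All other subsets cost ≥ 228. Minimum total cost: 222.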